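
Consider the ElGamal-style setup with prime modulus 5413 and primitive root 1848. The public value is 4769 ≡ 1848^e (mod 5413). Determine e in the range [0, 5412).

3910

Baby-step giant-step with m = ceil(sqrt(5412)) = 74.
Baby table (1848^j mod 5413 for j=0..73):
  0:1  1:1848  2:4914  3:3471  4:3  5:131  6:3916  7:5000
  8:9  9:393  10:922  11:4174  12:27  13:1179  14:2766  15:1696
  16:81  17:3537  18:2885  19:5088  20:243  21:5198  22:3242  23:4438
  24:729  25:4768  26:4313  27:2488  28:2187  29:3478  30:2113  31:2051
  32:1148  33:5021  34:926  35:740  36:3444  37:4237  38:2778  39:2220
  40:4919  41:1885  42:2921  43:1247  44:3931  45:242  46:3350  47:3741
  48:967  49:726  50:4637  51:397  52:2901  53:2178  54:3085  55:1191
  56:3290  57:1121  58:3842  59:3573  60:4457  61:3363  62:700  63:5306
  64:2545  65:4676  66:2100  67:5092  68:2222  69:3202  70:887  71:4450
  72:1253  73:4193
Giant step factor: 1848^(-74) ≡ 1725 (mod 5413).
Scan 4769·1725^i mod 5413 for i = 0, 1, …:
  i=0: 4769   i=1: 4178   i=2: 2347   i=3: 5064
  i=4: 4231   i=5: 1751   i=6: 21   i=7: 3747
  i=8: 453   i=9: 1953     …   i=51: 628
  i=52: 700
Match at i=52, j=62: e = 52·74 + 62 = 3910.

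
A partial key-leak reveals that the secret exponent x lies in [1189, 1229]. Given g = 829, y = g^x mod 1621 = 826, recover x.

1213

Compute 829^1189 mod 1621 = 1132, then multiply by 829 repeatedly:
  829^1189=1132  829^1190=1490  829^1191=8  829^1192=148  829^1193=1117
  829^1194=402  829^1195=953  829^1196=610  829^1197=1559  829^1198=474
  829^1199=664  829^1200=937  829^1201=314  829^1202=946  829^1203=1291
  829^1204=379  829^1205=1338  829^1206=438  829^1207=1619  829^1208=1584
  829^1209=126  829^1210=710  829^1211=167  829^1212=658  829^1213=826
Found 826 at exponent 1213.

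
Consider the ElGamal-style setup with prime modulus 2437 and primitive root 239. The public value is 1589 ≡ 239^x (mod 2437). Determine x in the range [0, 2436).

Baby-step giant-step with m = ceil(sqrt(2436)) = 50.
Baby table (239^j mod 2437 for j=0..49):
  0:1  1:239  2:1070  3:2282  4:1947  5:2303  6:2092  7:403
  8:1274  9:2298  10:897  11:2364  12:2049  13:2311  14:1567  15:1652
  16:34  17:815  18:2262  19:2041  20:399  21:318  22:455  23:1517
  24:1887  25:148  26:1254  27:2392  28:1430  29:590  30:2101  31:117
  32:1156  33:903  34:1361  35:1158  36:1381  37:1064  38:848  39:401
  40:796  41:158  42:1207  43:907  44:2317  45:564  46:761  47:1541
  48:312  49:1458
Giant step factor: 239^(-50) ≡ 84 (mod 2437).
Scan 1589·84^i mod 2437 for i = 0, 1, …:
  i=0: 1589   i=1: 1878   i=2: 1784   i=3: 1199
  i=4: 799   i=5: 1317   i=6: 963   i=7: 471
  i=8: 572   i=9: 1745     …   i=24: 257
  i=25: 2092
Match at i=25, j=6: x = 25·50 + 6 = 1256.

1256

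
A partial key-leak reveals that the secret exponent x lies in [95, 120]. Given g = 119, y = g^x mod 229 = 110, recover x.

115

Compute 119^95 mod 229 = 89, then multiply by 119 repeatedly:
  119^95=89  119^96=57  119^97=142  119^98=181  119^99=13
  119^100=173  119^101=206  119^102=11  119^103=164  119^104=51
  119^105=115  119^106=174  119^107=96  119^108=203  119^109=112
  119^110=46  119^111=207  119^112=130  119^113=127  119^114=228
  119^115=110
Found 110 at exponent 115.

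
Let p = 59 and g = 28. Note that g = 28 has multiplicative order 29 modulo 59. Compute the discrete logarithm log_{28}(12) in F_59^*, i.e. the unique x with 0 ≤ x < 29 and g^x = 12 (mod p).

Successive powers of 28 modulo 59:
  28^0=1  28^1=28  28^2=17  28^3=4  28^4=53  28^5=9
  28^6=16  28^7=35  28^8=36  28^9=5  28^10=22  28^11=26
  28^12=20  28^13=29  28^14=45  28^15=21  28^16=57  28^17=3
  28^18=25  28^19=51  28^20=12
So 28^20 ≡ 12 (mod 59), giving x = 20.

20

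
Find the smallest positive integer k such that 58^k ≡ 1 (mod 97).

96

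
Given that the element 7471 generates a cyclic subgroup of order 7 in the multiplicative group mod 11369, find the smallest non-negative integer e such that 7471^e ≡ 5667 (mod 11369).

Successive powers of 7471 modulo 11369:
  7471^0=1  7471^1=7471  7471^2=5420  7471^3=7811  7471^4=10273  7471^5=8833
  7471^6=5667
So 7471^6 ≡ 5667 (mod 11369), giving e = 6.

6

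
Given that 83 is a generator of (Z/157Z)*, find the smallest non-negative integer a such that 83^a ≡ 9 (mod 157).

136

Baby-step giant-step with m = ceil(sqrt(156)) = 13.
Baby table (83^j mod 157 for j=0..12):
  0:1  1:83  2:138  3:150  4:47  5:133  6:49  7:142
  8:11  9:128  10:105  11:80  12:46
Giant step factor: 83^(-13) ≡ 22 (mod 157).
Scan 9·22^i mod 157 for i = 0, 1, …:
  i=0: 9   i=1: 41   i=2: 117   i=3: 62
  i=4: 108   i=5: 21   i=6: 148   i=7: 116
  i=8: 40   i=9: 95   i=10: 49
Match at i=10, j=6: a = 10·13 + 6 = 136.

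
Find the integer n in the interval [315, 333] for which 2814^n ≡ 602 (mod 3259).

328

Compute 2814^315 mod 3259 = 1418, then multiply by 2814 repeatedly:
  2814^315=1418  2814^316=1236  2814^317=751  2814^318=1482  2814^319=2087
  2814^320=100  2814^321=1126  2814^322=816  2814^323=1888  2814^324=662
  2814^325=1979  2814^326=2534  2814^327=3243  2814^328=602
Found 602 at exponent 328.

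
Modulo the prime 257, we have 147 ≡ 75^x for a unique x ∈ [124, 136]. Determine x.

133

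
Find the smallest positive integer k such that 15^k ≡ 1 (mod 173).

The order of 15 must divide p − 1 = 172 = 2^2 · 43.
Divisors: 1, 2, 4, 43, 86, 172.
Check each in increasing order: 15^1 ≡ 15;  15^2 ≡ 52;  15^4 ≡ 109;  15^43 ≡ 172;  15^86 ≡ 1.
Smallest exponent giving 1 is 86.

86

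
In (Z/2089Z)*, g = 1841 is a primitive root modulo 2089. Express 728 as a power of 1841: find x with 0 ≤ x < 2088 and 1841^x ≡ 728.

Baby-step giant-step with m = ceil(sqrt(2088)) = 46.
Baby table (1841^j mod 2089 for j=0..45):
  0:1  1:1841  2:923  3:886  4:1706  5:979  6:1621  7:1169
  8:459  9:1063  10:1679  11:1408  12:1768  13:226  14:355  15:1787
  16:1781  17:1180  18:1909  19:771  20:980  21:1373  22:3  23:1345
  24:680  25:569  26:940  27:848  28:685  29:1418  30:1377  31:1100
  32:859  33:46  34:1126  35:678  36:1065  37:1183  38:1165  39:1451
  40:1549  41:224  42:851  43:2030  44:9  45:1946
Giant step factor: 1841^(-46) ≡ 810 (mod 2089).
Scan 728·810^i mod 2089 for i = 0, 1, …:
  i=0: 728   i=1: 582   i=2: 1395   i=3: 1890
  i=4: 1752   i=5: 689   i=6: 327   i=7: 1656
  i=8: 222   i=9: 166   i=10: 764   i=11: 496
  i=12: 672   i=13: 1180
Match at i=13, j=17: x = 13·46 + 17 = 615.

615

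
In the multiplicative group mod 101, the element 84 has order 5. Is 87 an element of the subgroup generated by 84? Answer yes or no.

⟨84⟩ has order 5; its elements mod 101 are {1, 36, 84, 87, 95}.
87 is in this set.

yes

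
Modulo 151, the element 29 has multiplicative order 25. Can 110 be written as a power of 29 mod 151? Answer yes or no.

yes

110 ∈ ⟨29⟩ iff 110^25 ≡ 1 (mod 151), since |⟨29⟩| = 25.
110^25 mod 151 = 1.
Since 1 = 1, 110 lies in the subgroup.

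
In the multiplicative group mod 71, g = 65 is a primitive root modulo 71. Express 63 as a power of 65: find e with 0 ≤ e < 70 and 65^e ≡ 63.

Baby-step giant-step with m = ceil(sqrt(70)) = 9.
Baby table (65^j mod 71 for j=0..8):
  0:1  1:65  2:36  3:68  4:18  5:34  6:9  7:17
  8:40
Giant step factor: 65^(-9) ≡ 21 (mod 71).
Scan 63·21^i mod 71 for i = 0, 1, …:
  i=0: 63   i=1: 45   i=2: 22   i=3: 36
Match at i=3, j=2: e = 3·9 + 2 = 29.

29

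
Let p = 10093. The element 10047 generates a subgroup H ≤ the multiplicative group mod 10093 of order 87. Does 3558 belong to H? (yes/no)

no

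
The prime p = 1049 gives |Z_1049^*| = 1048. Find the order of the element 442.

1048

The order of 442 must divide p − 1 = 1048 = 2^3 · 131.
Divisors: 1, 2, 4, 8, 131, 262, 524, 1048.
Check each in increasing order: 442^1 ≡ 442;  442^2 ≡ 250;  442^4 ≡ 609;  442^8 ≡ 584;  442^131 ≡ 588;  442^262 ≡ 623;  442^524 ≡ 1048;  442^1048 ≡ 1.
Smallest exponent giving 1 is 1048.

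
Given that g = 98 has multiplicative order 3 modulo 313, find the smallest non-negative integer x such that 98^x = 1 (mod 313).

0

Successive powers of 98 modulo 313:
  98^0=1
So 98^0 ≡ 1 (mod 313), giving x = 0.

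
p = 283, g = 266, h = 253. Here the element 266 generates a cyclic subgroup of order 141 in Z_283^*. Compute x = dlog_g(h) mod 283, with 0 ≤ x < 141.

123

Baby-step giant-step with m = ceil(sqrt(141)) = 12.
Baby table (266^j mod 283 for j=0..11):
  0:1  1:266  2:6  3:181  4:36  5:237  6:216  7:7
  8:164  9:42  10:135  11:252
Giant step factor: 266^(-12) ≡ 29 (mod 283).
Scan 253·29^i mod 283 for i = 0, 1, …:
  i=0: 253   i=1: 262   i=2: 240   i=3: 168
  i=4: 61   i=5: 71   i=6: 78   i=7: 281
  i=8: 225   i=9: 16   i=10: 181
Match at i=10, j=3: x = 10·12 + 3 = 123.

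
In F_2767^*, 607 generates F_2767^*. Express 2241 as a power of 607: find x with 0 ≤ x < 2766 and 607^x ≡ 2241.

1546

Baby-step giant-step with m = ceil(sqrt(2766)) = 53.
Baby table (607^j mod 2767 for j=0..52):
  0:1  1:607  2:438  3:234  4:921  5:113  6:2183  7:2455
  8:1539  9:1694  10:1701  11:416  12:715  13:2353  14:499  15:1290
  16:2736  17:552  18:257  19:1047  20:1886  21:2031  22:1502  23:1371
  24:2097  25:59  26:2609  27:939  28:2738  29:1766  30:1133  31:1515
  32:961  33:2257  34:334  35:747  36:2408  37:680  38:477  39:1771
  40:1401  41:938  42:2131  43:1328  44:899  45:594  46:848  47:74
  48:646  49:1975  50:714  51:1746  52:61
Giant step factor: 607^(-53) ≡ 2560 (mod 2767).
Scan 2241·2560^i mod 2767 for i = 0, 1, …:
  i=0: 2241   i=1: 969   i=2: 1408   i=3: 1846
  i=4: 2491   i=5: 1792   i=6: 2601   i=7: 1158
  i=8: 1023   i=9: 1298     …   i=28: 1382
  i=29: 1694
Match at i=29, j=9: x = 29·53 + 9 = 1546.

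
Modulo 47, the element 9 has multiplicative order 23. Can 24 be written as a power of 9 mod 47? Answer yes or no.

24 ∈ ⟨9⟩ iff 24^23 ≡ 1 (mod 47), since |⟨9⟩| = 23.
24^23 mod 47 = 1.
Since 1 = 1, 24 lies in the subgroup.

yes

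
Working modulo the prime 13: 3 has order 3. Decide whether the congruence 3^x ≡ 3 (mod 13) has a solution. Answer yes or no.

yes

⟨3⟩ has order 3; its elements mod 13 are {1, 3, 9}.
3 is in this set.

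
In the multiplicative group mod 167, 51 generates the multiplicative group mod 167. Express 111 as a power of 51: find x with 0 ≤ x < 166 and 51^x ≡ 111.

Baby-step giant-step with m = ceil(sqrt(166)) = 13.
Baby table (51^j mod 167 for j=0..12):
  0:1  1:51  2:96  3:53  4:31  5:78  6:137  7:140
  8:126  9:80  10:72  11:165  12:65
Giant step factor: 51^(-13) ≡ 20 (mod 167).
Scan 111·20^i mod 167 for i = 0, 1, …:
  i=0: 111   i=1: 49   i=2: 145   i=3: 61
  i=4: 51
Match at i=4, j=1: x = 4·13 + 1 = 53.

53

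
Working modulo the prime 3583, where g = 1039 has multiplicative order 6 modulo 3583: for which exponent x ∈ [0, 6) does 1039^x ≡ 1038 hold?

2

Successive powers of 1039 modulo 3583:
  1039^0=1  1039^1=1039  1039^2=1038
So 1039^2 ≡ 1038 (mod 3583), giving x = 2.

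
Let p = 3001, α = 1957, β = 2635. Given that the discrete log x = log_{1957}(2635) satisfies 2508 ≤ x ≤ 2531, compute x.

2508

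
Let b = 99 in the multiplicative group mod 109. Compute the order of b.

108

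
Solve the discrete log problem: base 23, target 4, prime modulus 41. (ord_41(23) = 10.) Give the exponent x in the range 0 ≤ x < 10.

7

Successive powers of 23 modulo 41:
  23^0=1  23^1=23  23^2=37  23^3=31  23^4=16  23^5=40
  23^6=18  23^7=4
So 23^7 ≡ 4 (mod 41), giving x = 7.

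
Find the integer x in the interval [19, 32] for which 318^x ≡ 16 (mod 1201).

32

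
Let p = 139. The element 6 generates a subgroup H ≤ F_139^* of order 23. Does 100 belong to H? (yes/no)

yes

⟨6⟩ has order 23; its elements mod 139 are {1, 6, 34, 36, 44, 45, 52, 55, 57, 63, 64, 65, 77, 79, 80, 91, 100, 106, 112, 116, 125, 129, 131}.
100 is in this set.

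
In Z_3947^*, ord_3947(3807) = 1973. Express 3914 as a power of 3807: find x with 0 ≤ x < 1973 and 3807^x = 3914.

Baby-step giant-step with m = ceil(sqrt(1973)) = 45.
Baby table (3807^j mod 3947 for j=0..44):
  0:1  1:3807  2:3812  3:3112  4:2437  5:2209  6:2553  7:1757
  8:2681  9:3572  10:1189  11:3261  12:1312  13:1829  14:495  15:1746
  16:274  17:1110  18:2480  19:136  20:695  21:1375  22:903  23:3831
  24:452  25:3819  26:2132  27:1492  28:311  29:3824  30:1432  31:817
  32:83  33:221  34:636  35:1741  36:974  37:1785  38:2708  39:3739
  40:1491  41:451  42:12  43:2267  44:2327
Giant step factor: 3807^(-45) ≡ 3507 (mod 3947).
Scan 3914·3507^i mod 3947 for i = 0, 1, …:
  i=0: 3914   i=1: 2679   i=2: 1393   i=3: 2812
  i=4: 2078   i=5: 1384   i=6: 2825   i=7: 305
  i=8: 3945   i=9: 880     …   i=32: 3394
  i=33: 2553
Match at i=33, j=6: x = 33·45 + 6 = 1491.

1491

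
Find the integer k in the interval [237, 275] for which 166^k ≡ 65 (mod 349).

267

Compute 166^237 mod 349 = 186, then multiply by 166 repeatedly:
  166^237=186  166^238=164  166^239=2  166^240=332  166^241=319
  166^242=255  166^243=101  166^244=14  166^245=230  166^246=139
  166^247=40  166^248=9  166^249=98  166^250=214  166^251=275
  166^252=280  166^253=63  166^254=337  166^255=102  166^256=180
  166^257=215  166^258=92  166^259=265  166^260=16  166^261=213
  166^262=109  166^263=295  166^264=110  166^265=112  166^266=95
  166^267=65
Found 65 at exponent 267.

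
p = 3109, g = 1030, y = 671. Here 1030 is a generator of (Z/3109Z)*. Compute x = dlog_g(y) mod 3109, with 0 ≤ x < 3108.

Baby-step giant-step with m = ceil(sqrt(3108)) = 56.
Baby table (1030^j mod 3109 for j=0..55):
  0:1  1:1030  2:731  3:552  4:2722  5:2451  6:22  7:897
  8:537  9:2817  10:813  11:1069  12:484  13:1080  14:2487  15:2903
  16:2341  17:1755  18:1321  19:1997  20:1861  21:1686  22:1758  23:1302
  24:1081  25:408  26:525  27:2893  28:1368  29:663  30:2019  31:2758
  32:2223  33:1466  34:2115  35:2150  36:892  37:1605  38:2271  39:1162
  40:3004  41:665  42:970  43:1111  44:218  45:692  46:799  47:2194
  48:2686  49:2679  50:1687  51:2788  52:2033  53:1633  54:21  55:2976
Giant step factor: 1030^(-56) ≡ 625 (mod 3109).
Scan 671·625^i mod 3109 for i = 0, 1, …:
  i=0: 671   i=1: 2769   i=2: 2021   i=3: 871
  i=4: 300   i=5: 960   i=6: 3072   i=7: 1747
  i=8: 616   i=9: 2593     …   i=46: 2869
  i=47: 2341
Match at i=47, j=16: x = 47·56 + 16 = 2648.

2648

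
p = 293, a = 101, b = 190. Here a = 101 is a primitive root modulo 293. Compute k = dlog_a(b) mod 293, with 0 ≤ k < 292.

Baby-step giant-step with m = ceil(sqrt(292)) = 18.
Baby table (101^j mod 293 for j=0..17):
  0:1  1:101  2:239  3:113  4:279  5:51  6:170  7:176
  8:196  9:165  10:257  11:173  12:186  13:34  14:211  15:215
  16:33  17:110
Giant step factor: 101^(-18) ≡ 61 (mod 293).
Scan 190·61^i mod 293 for i = 0, 1, …:
  i=0: 190   i=1: 163   i=2: 274   i=3: 13
  i=4: 207   i=5: 28   i=6: 243   i=7: 173
Match at i=7, j=11: k = 7·18 + 11 = 137.

137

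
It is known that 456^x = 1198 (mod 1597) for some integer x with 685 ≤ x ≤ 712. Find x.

Compute 456^685 mod 1597 = 860, then multiply by 456 repeatedly:
  456^685=860  456^686=895  456^687=885  456^688=1116  456^689=1050
  456^690=1297  456^691=542  456^692=1214  456^693=1022  456^694=1305
  456^695=996  456^696=628  456^697=505  456^698=312  456^699=139
  456^700=1101  456^701=598  456^702=1198
Found 1198 at exponent 702.

702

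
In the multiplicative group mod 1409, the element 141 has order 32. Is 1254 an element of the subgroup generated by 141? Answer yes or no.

yes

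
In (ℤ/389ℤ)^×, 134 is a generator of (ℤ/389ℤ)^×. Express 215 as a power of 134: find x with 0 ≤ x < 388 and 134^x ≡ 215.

Baby-step giant-step with m = ceil(sqrt(388)) = 20.
Baby table (134^j mod 389 for j=0..19):
  0:1  1:134  2:62  3:139  4:343  5:60  6:260  7:219
  8:171  9:352  10:99  11:40  12:303  13:146  14:114  15:105
  16:66  17:286  18:202  19:227
Giant step factor: 134^(-20) ≡ 302 (mod 389).
Scan 215·302^i mod 389 for i = 0, 1, …:
  i=0: 215   i=1: 356   i=2: 148   i=3: 350
  i=4: 281   i=5: 60
Match at i=5, j=5: x = 5·20 + 5 = 105.

105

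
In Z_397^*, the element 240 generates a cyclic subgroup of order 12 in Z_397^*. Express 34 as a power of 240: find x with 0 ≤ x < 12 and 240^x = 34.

4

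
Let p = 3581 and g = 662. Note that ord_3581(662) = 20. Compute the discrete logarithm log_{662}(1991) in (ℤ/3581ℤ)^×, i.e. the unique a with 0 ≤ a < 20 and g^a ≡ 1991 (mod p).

7

Successive powers of 662 modulo 3581:
  662^0=1  662^1=662  662^2=1362  662^3=2813  662^4=86  662^5=3217
  662^6=2540  662^7=1991
So 662^7 ≡ 1991 (mod 3581), giving a = 7.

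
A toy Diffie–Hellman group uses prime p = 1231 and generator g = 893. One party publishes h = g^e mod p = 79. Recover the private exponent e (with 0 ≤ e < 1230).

Baby-step giant-step with m = ceil(sqrt(1230)) = 36.
Baby table (893^j mod 1231 for j=0..35):
  0:1  1:893  2:992  3:767  4:495  5:106  6:1102  7:517
  8:56  9:768  10:157  11:1098  12:638  13:1012  14:162  15:639
  16:674  17:1154  18:175  19:1169  20:29  21:46  22:455  23:85
  24:814  25:612  26:1183  27:221  28:393  29:114  30:860  31:1067
  32:37  33:1035  34:1005  35:66
Giant step factor: 893^(-36) ≡ 993 (mod 1231).
Scan 79·993^i mod 1231 for i = 0, 1, …:
  i=0: 79   i=1: 894   i=2: 191   i=3: 89
  i=4: 976   i=5: 371   i=6: 334   i=7: 523
  i=8: 1088   i=9: 797     …   i=21: 1087
  i=22: 1035
Match at i=22, j=33: e = 22·36 + 33 = 825.

825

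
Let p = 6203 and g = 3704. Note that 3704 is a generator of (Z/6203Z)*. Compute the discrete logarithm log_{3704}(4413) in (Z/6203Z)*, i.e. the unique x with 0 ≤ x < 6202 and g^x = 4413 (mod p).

3686

Baby-step giant-step with m = ceil(sqrt(6202)) = 79.
Baby table (3704^j mod 6203 for j=0..78):
  0:1  1:3704  2:4783  3:464  4:425  5:4841  6:4394  7:4907
  8:738  9:4232  10:347  11:1267  12:3500  13:5933  14:4806  15:5017
  16:4983  17:3107  18:1763  19:4596  20:2552  21:5439  22:4915  23:5558
  24:5278  25:4059  26:4667  27:5010  28:3867  29:641  30:4718  31:1621
  32:5883  33:5696  34:1581  35:392  36:466  37:1630  38:2001  39:5322
  40:5757  41:4217  42:614  43:3958  44:2743  45:5761  46:424  47:1137
  48:5814  49:4443  50:313  51:5594  52:2156  53:2563  54:2762  55:1701
  56:4459  57:3750  58:1483  59:3377  60:3160  61:5782  62:3772  63:2332
  64:3152  65:962  66:2726  67:4823  68:5955  69:5655  70:4792  71:2785
  72:51  73:2814  74:2016  75:5055  76:3066  77:4974  78:786
Giant step factor: 3704^(-79) ≡ 4026 (mod 6203).
Scan 4413·4026^i mod 6203 for i = 0, 1, …:
  i=0: 4413   i=1: 1346   i=2: 3777   i=3: 2649
  i=4: 1917   i=5: 1310   i=6: 1510   i=7: 320
  i=8: 4299   i=9: 1404     …   i=45: 4746
  i=46: 2156
Match at i=46, j=52: x = 46·79 + 52 = 3686.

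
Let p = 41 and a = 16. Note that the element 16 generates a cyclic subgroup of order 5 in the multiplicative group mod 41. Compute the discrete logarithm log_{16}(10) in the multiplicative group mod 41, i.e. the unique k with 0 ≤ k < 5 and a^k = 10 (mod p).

2

Successive powers of 16 modulo 41:
  16^0=1  16^1=16  16^2=10
So 16^2 ≡ 10 (mod 41), giving k = 2.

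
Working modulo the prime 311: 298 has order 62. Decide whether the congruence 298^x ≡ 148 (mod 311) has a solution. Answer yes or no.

148 ∈ ⟨298⟩ iff 148^62 ≡ 1 (mod 311), since |⟨298⟩| = 62.
148^62 mod 311 = 6.
Since 6 ≠ 1, 148 does not lie in the subgroup.

no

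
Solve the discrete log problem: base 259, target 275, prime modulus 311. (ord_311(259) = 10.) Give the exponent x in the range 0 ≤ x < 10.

Successive powers of 259 modulo 311:
  259^0=1  259^1=259  259^2=216  259^3=275
So 259^3 ≡ 275 (mod 311), giving x = 3.

3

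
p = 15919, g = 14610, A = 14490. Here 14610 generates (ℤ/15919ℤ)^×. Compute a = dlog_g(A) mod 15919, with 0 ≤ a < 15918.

Baby-step giant-step with m = ceil(sqrt(15918)) = 127.
Baby table (14610^j mod 15919 for j=0..126):
  0:1  1:14610  2:10148  3:8633  4:1893  5:5427  6:11850  7:9375
  8:1674  9:5556  10:2179  11:13109  12:1001  13:10968  14:1826  15:13535
  16:532  17:4048  18:2195  19:8084  20:4179  21:5825  22:276  23:4853
  24:15023  25:10777  26:13060  27:1466  28:7205  29:8622  30:373  31:5232
  32:12401  33:4471  34:5653  35:2558  36:10487  37:10614  38:3561  39:2918
  40:898  41:2524  42:7236  43:15800  44:12500  45:2232  46:7408  47:13518
  48:6866  49:6641  50:14624  51:7741  52:7434  53:11322  54:91  55:8233
  56:166  57:5572  58:13073  59:368  60:11777  61:9418  62:9063  63:12107
  64:7261  65:14913  66:11496  67:11110  68:6976  69:5922  70:655  71:2231
  72:8717  73:3370  74:14152  75:4748  76:9197  77:11810  78:13978  79:9648
  80:10454  81:6054  82:2976  83:4571  84:2105  85:14461  86:14161  87:8886
  88:5015  89:9912  90:15096  91:10734  92:5671  93:10834  94:2123  95:6818
  96:5797  97:5090  98:7251  99:12084  100:5530  101:4375  102:3965  103:15328
  104:9507  105:3995  106:7896  107:11486  108:8281  109:1010  110:15106  111:13563
  112:11637  113:1650  114:5134  115:13331  116:12864  117:3326  118:8072  119:3968
  120:11401  121:8113  122:13975  123:13575  124:11848  125:11993  126:13216
Giant step factor: 14610^(-127) ≡ 5885 (mod 15919).
Scan 14490·5885^i mod 15919 for i = 0, 1, …:
  i=0: 14490   i=1: 11486
Match at i=1, j=107: a = 1·127 + 107 = 234.

234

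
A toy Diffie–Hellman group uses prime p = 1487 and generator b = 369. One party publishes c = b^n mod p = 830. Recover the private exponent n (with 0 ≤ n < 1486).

1113

Baby-step giant-step with m = ceil(sqrt(1486)) = 39.
Baby table (369^j mod 1487 for j=0..38):
  0:1  1:369  2:844  3:653  4:63  5:942  6:1127  7:990
  8:995  9:1353  10:1112  11:1403  12:231  13:480  14:167  15:656
  16:1170  17:500  18:112  19:1179  20:847  21:273  22:1108  23:1414
  24:1316  25:842  26:1402  27:1349  28:1123  29:1001  30:593  31:228
  32:860  33:609  34:184  35:981  36:648  37:1192  38:1183
Giant step factor: 369^(-39) ≡ 635 (mod 1487).
Scan 830·635^i mod 1487 for i = 0, 1, …:
  i=0: 830   i=1: 652   i=2: 634   i=3: 1100
  i=4: 1097   i=5: 679   i=6: 1422   i=7: 361
  i=8: 237   i=9: 308     …   i=27: 717
  i=28: 273
Match at i=28, j=21: n = 28·39 + 21 = 1113.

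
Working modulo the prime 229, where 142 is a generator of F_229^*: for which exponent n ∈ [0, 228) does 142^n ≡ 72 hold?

85

Baby-step giant-step with m = ceil(sqrt(228)) = 16.
Baby table (142^j mod 229 for j=0..15):
  0:1  1:142  2:12  3:101  4:144  5:67  6:125  7:117
  8:126  9:30  10:138  11:131  12:53  13:198  14:178  15:86
Giant step factor: 142^(-16) ≡ 171 (mod 229).
Scan 72·171^i mod 229 for i = 0, 1, …:
  i=0: 72   i=1: 175   i=2: 155   i=3: 170
  i=4: 216   i=5: 67
Match at i=5, j=5: n = 5·16 + 5 = 85.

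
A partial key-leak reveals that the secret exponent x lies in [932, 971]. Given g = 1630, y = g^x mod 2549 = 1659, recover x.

963

Compute 1630^932 mod 2549 = 484, then multiply by 1630 repeatedly:
  1630^932=484  1630^933=1279  1630^934=2237  1630^935=1240  1630^936=2392
  1630^937=1539  1630^938=354  1630^939=946  1630^940=2384  1630^941=1244
  1630^942=1265  1630^943=2358  1630^944=2197  1630^945=2314  1630^946=1849
  1630^947=952  1630^948=1968  1630^949=1198  1630^950=206  1630^951=1861
  1630^952=120  1630^953=1876  1630^954=1629  1630^955=1761  1630^956=256
  1630^957=1793  1630^958=1436  1630^959=698  1630^960=886  1630^961=1446
  1630^962=1704  1630^963=1659
Found 1659 at exponent 963.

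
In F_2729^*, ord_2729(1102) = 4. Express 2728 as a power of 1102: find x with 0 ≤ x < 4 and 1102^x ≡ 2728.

2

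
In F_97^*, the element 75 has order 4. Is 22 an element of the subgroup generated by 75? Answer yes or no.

⟨75⟩ has order 4; its elements mod 97 are {1, 22, 75, 96}.
22 is in this set.

yes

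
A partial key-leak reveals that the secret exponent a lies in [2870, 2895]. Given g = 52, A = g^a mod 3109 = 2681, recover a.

2891

Compute 52^2870 mod 3109 = 1831, then multiply by 52 repeatedly:
  52^2870=1831  52^2871=1942  52^2872=1496  52^2873=67  52^2874=375
  52^2875=846  52^2876=466  52^2877=2469  52^2878=919  52^2879=1153
  52^2880=885  52^2881=2494  52^2882=2219  52^2883=355  52^2884=2915
  52^2885=2348  52^2886=845  52^2887=414  52^2888=2874  52^2889=216
  52^2890=1905  52^2891=2681
Found 2681 at exponent 2891.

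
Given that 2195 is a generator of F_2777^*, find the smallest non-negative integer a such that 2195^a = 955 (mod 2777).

335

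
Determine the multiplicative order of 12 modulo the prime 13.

2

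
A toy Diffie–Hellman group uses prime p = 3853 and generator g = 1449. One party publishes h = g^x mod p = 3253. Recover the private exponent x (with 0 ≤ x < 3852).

3705

Baby-step giant-step with m = ceil(sqrt(3852)) = 63.
Baby table (1449^j mod 3853 for j=0..62):
  0:1  1:1449  2:3569  3:755  4:3596  5:1348  6:3634  7:2468
  8:548  9:334  10:2341  11:1469  12:1725  13:2781  14:3284  15:61
  16:3623  17:1941  18:3672  19:3588  20:1315  21:2053  22:281  23:2604
  24:1109  25:240  26:990  27:1194  28:109  29:3821  30:3721  31:1382
  32:2811  33:518  34:3100  35:3155  36:1937  37:1729  38:871  39:2148
  40:3081  41:2595  42:3480  43:2796  44:1901  45:3507  46:3389  47:1939
  48:774  49:303  50:3658  51:2567  52:1438  53:3042  54:26  55:2997
  56:322  57:365  58:1024  59:371  60:2012  61:2520  62:2689
Giant step factor: 1449^(-63) ≡ 1698 (mod 3853).
Scan 3253·1698^i mod 3853 for i = 0, 1, …:
  i=0: 3253   i=1: 2245   i=2: 1393   i=3: 3425
  i=4: 1473   i=5: 557   i=6: 1801   i=7: 2669
  i=8: 834   i=9: 2081     …   i=57: 2223
  i=58: 2567
Match at i=58, j=51: x = 58·63 + 51 = 3705.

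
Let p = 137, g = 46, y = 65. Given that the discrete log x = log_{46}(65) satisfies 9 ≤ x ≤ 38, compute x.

36

Compute 46^9 mod 137 = 70, then multiply by 46 repeatedly:
  46^9=70  46^10=69  46^11=23  46^12=99  46^13=33
  46^14=11  46^15=95  46^16=123  46^17=41  46^18=105
  46^19=35  46^20=103  46^21=80  46^22=118  46^23=85
  46^24=74  46^25=116  46^26=130  46^27=89  46^28=121
  46^29=86  46^30=120  46^31=40  46^32=59  46^33=111
  46^34=37  46^35=58  46^36=65
Found 65 at exponent 36.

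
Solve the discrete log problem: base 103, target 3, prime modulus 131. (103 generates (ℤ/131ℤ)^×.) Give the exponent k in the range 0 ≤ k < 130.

Baby-step giant-step with m = ceil(sqrt(130)) = 12.
Baby table (103^j mod 131 for j=0..11):
  0:1  1:103  2:129  3:56  4:4  5:19  6:123  7:93
  8:16  9:76  10:99  11:110
Giant step factor: 103^(-12) ≡ 43 (mod 131).
Scan 3·43^i mod 131 for i = 0, 1, …:
  i=0: 3   i=1: 129
Match at i=1, j=2: k = 1·12 + 2 = 14.

14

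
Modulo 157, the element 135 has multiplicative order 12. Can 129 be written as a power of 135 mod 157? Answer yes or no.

⟨135⟩ has order 12; its elements mod 157 are {1, 12, 13, 22, 28, 50, 107, 129, 135, 144, 145, 156}.
129 is in this set.

yes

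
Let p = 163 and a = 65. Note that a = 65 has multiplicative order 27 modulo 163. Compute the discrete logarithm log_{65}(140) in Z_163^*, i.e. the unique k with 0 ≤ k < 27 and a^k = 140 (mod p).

Successive powers of 65 modulo 163:
  65^0=1  65^1=65  65^2=150  65^3=133  65^4=6  65^5=64
  65^6=85  65^7=146  65^8=36  65^9=58  65^10=21  65^11=61
  65^12=53  65^13=22  65^14=126  65^15=40  65^16=155  65^17=132
  65^18=104  65^19=77  65^20=115  65^21=140
So 65^21 ≡ 140 (mod 163), giving k = 21.

21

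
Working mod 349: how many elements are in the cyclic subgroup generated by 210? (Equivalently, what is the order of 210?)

The order of 210 must divide p − 1 = 348 = 2^2 · 3 · 29.
Divisors: 1, 2, 3, 4, 6, 12, 29, 58, 87, 116, 174, 348.
Check each in increasing order: 210^1 ≡ 210;  210^2 ≡ 126;  210^3 ≡ 285;  210^4 ≡ 171;  210^6 ≡ 257;  210^12 ≡ 88;  210^29 ≡ 1.
Smallest exponent giving 1 is 29.

29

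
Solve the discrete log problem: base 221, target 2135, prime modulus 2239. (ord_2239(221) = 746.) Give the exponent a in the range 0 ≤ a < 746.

Baby-step giant-step with m = ceil(sqrt(746)) = 28.
Baby table (221^j mod 2239 for j=0..27):
  0:1  1:221  2:1822  3:1881  4:1486  5:1512  6:541  7:894
  8:542  9:1115  10:125  11:757  12:1611  13:30  14:2152  15:924
  16:455  17:2039  18:580  19:557  20:2191  21:587  22:2104  23:1511
  24:320  25:1311  26:900  27:1868
Giant step factor: 221^(-28) ≡ 2126 (mod 2239).
Scan 2135·2126^i mod 2239 for i = 0, 1, …:
  i=0: 2135   i=1: 557
Match at i=1, j=19: a = 1·28 + 19 = 47.

47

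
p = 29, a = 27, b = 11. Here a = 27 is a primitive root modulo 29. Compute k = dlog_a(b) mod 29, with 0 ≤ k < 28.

11

Successive powers of 27 modulo 29:
  27^0=1  27^1=27  27^2=4  27^3=21  27^4=16  27^5=26
  27^6=6  27^7=17  27^8=24  27^9=10  27^10=9  27^11=11
So 27^11 ≡ 11 (mod 29), giving k = 11.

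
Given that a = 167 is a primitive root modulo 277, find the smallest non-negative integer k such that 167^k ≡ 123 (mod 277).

Baby-step giant-step with m = ceil(sqrt(276)) = 17.
Baby table (167^j mod 277 for j=0..16):
  0:1  1:167  2:189  3:262  4:265  5:212  6:225  7:180
  8:144  9:226  10:70  11:56  12:211  13:58  14:268  15:159
  16:238
Giant step factor: 167^(-17) ≡ 158 (mod 277).
Scan 123·158^i mod 277 for i = 0, 1, …:
  i=0: 123   i=1: 44   i=2: 27   i=3: 111
  i=4: 87   i=5: 173   i=6: 188   i=7: 65
  i=8: 21   i=9: 271     …   i=14: 201
  i=15: 180
Match at i=15, j=7: k = 15·17 + 7 = 262.

262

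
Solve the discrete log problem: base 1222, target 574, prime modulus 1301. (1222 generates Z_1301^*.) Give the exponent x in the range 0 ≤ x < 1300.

729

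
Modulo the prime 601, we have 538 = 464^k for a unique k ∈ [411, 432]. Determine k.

Compute 464^411 mod 601 = 538, then multiply by 464 repeatedly:
  464^411=538
Found 538 at exponent 411.

411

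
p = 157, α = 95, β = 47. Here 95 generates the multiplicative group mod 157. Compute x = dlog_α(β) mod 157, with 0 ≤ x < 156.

148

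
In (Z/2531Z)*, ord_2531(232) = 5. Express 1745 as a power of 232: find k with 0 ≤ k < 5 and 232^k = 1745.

3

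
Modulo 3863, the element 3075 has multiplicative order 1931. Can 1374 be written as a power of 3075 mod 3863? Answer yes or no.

no

1374 ∈ ⟨3075⟩ iff 1374^1931 ≡ 1 (mod 3863), since |⟨3075⟩| = 1931.
1374^1931 mod 3863 = 3862.
Since 3862 ≠ 1, 1374 does not lie in the subgroup.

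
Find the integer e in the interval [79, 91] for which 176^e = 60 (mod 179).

Compute 176^79 mod 179 = 162, then multiply by 176 repeatedly:
  176^79=162  176^80=51  176^81=26  176^82=101  176^83=55
  176^84=14  176^85=137  176^86=126  176^87=159  176^88=60
Found 60 at exponent 88.

88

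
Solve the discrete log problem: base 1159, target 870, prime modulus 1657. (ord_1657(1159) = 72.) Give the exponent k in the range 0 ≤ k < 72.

17

Baby-step giant-step with m = ceil(sqrt(72)) = 9.
Baby table (1159^j mod 1657 for j=0..8):
  0:1  1:1159  2:1111  3:160  4:1513  5:461  6:745  7:158
  8:852
Giant step factor: 1159^(-9) ≡ 1418 (mod 1657).
Scan 870·1418^i mod 1657 for i = 0, 1, …:
  i=0: 870   i=1: 852
Match at i=1, j=8: k = 1·9 + 8 = 17.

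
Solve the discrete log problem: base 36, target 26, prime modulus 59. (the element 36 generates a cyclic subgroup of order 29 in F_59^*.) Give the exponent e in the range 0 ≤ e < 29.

5

Successive powers of 36 modulo 59:
  36^0=1  36^1=36  36^2=57  36^3=46  36^4=4  36^5=26
So 36^5 ≡ 26 (mod 59), giving e = 5.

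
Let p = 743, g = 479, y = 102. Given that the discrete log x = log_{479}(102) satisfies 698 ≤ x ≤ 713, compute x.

Compute 479^698 mod 743 = 435, then multiply by 479 repeatedly:
  479^698=435  479^699=325  479^700=388  479^701=102
Found 102 at exponent 701.

701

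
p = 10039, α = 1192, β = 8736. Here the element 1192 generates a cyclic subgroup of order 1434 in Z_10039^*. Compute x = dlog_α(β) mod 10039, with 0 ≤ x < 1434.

Baby-step giant-step with m = ceil(sqrt(1434)) = 38.
Baby table (1192^j mod 10039 for j=0..37):
  0:1  1:1192  2:5365  3:237  4:1412  5:6591  6:5974  7:3357
  8:6022  9:339  10:2528  11:1676  12:31  13:6835  14:5691  15:7347
  16:3616  17:3541  18:4492  19:3677  20:5980  21:470  22:8095  23:1761
  24:961  25:1066  26:5758  27:6899  28:1667  29:9381  30:8745  31:3558
  32:4678  33:4531  34:10009  35:4396  36:9713  37:2929
Giant step factor: 1192^(-38) ≡ 3858 (mod 10039).
Scan 8736·3858^i mod 10039 for i = 0, 1, …:
  i=0: 8736   i=1: 2565   i=2: 7355   i=3: 5376
  i=4: 34   i=5: 665   i=6: 5625   i=7: 6971
  i=8: 9676   i=9: 5006     …   i=17: 185
  i=18: 961
Match at i=18, j=24: x = 18·38 + 24 = 708.

708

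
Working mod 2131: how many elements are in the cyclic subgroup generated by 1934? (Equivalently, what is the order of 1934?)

710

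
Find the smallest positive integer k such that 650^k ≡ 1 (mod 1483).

1482

The order of 650 must divide p − 1 = 1482 = 2 · 3 · 13 · 19.
Divisors: 1, 2, 3, 6, 13, 19, 26, 38, 39, 57, 78, 114, 247, 494, 741, 1482.
Check each in increasing order: 650^1 ≡ 650;  650^2 ≡ 1328;  650^3 ≡ 94;  650^6 ≡ 1421;  650^13 ≡ 1228;  650^19 ≡ 980;  650^26 ≡ 1256;  650^38 ≡ 899;  650^39 ≡ 48;  650^57 ≡ 118;  650^78 ≡ 821;  650^114 ≡ 577;  650^247 ≡ 39;  650^494 ≡ 38;  650^741 ≡ 1482;  650^1482 ≡ 1.
Smallest exponent giving 1 is 1482.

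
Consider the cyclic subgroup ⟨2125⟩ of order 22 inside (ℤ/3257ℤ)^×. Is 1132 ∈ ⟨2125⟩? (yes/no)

1132 ∈ ⟨2125⟩ iff 1132^22 ≡ 1 (mod 3257), since |⟨2125⟩| = 22.
1132^22 mod 3257 = 1.
Since 1 = 1, 1132 lies in the subgroup.

yes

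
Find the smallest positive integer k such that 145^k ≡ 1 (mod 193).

The order of 145 must divide p − 1 = 192 = 2^6 · 3.
Divisors: 1, 2, 3, 4, 6, 8, 12, 16, 24, 32, 48, 64, 96, 192.
Check each in increasing order: 145^1 ≡ 145;  145^2 ≡ 181;  145^3 ≡ 190;  145^4 ≡ 144;  145^6 ≡ 9;  145^8 ≡ 85;  145^12 ≡ 81;  145^16 ≡ 84;  145^24 ≡ 192;  145^32 ≡ 108;  145^48 ≡ 1.
Smallest exponent giving 1 is 48.

48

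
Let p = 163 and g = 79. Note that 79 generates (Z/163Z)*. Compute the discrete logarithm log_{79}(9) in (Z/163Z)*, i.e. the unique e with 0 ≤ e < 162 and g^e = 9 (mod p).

26

Successive powers of 79 modulo 163:
  79^0=1  79^1=79  79^2=47  79^3=127  79^4=90  79^5=101
  79^6=155  79^7=20  79^8=113  79^9=125  79^10=95  79^11=7
  79^12=64  79^13=3  79^14=74  79^15=141  79^16=55  79^17=107
  79^18=140  79^19=139  79^20=60  79^21=13  79^22=49  79^23=122
  79^24=21  79^25=29  79^26=9
So 79^26 ≡ 9 (mod 163), giving e = 26.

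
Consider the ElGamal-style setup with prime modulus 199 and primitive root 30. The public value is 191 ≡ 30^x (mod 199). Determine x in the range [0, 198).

51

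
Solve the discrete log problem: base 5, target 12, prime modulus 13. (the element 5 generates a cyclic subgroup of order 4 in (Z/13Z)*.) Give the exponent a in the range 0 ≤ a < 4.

Successive powers of 5 modulo 13:
  5^0=1  5^1=5  5^2=12
So 5^2 ≡ 12 (mod 13), giving a = 2.

2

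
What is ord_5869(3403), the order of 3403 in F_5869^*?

5868

The order of 3403 must divide p − 1 = 5868 = 2^2 · 3^2 · 163.
Divisors: 1, 2, 3, 4, 6, 9, 12, 18, 36, 163, 326, 489, 652, 978, 1467, 1956, 2934, 5868.
Check each in increasing order: 3403^1 ≡ 3403;  3403^2 ≡ 872;  3403^3 ≡ 3571;  3403^4 ≡ 3283;  3403^6 ≡ 4573;  3403^9 ≡ 2625;  3403^12 ≡ 1082;  3403^18 ≡ 419;  3403^36 ≡ 5360;  3403^163 ≡ 1585;  3403^326 ≡ 293;  3403^489 ≡ 754;  3403^652 ≡ 3683;  3403^978 ≡ 5092;  3403^1467 ≡ 1042;  3403^1956 ≡ 5091;  3403^2934 ≡ 5868;  3403^5868 ≡ 1.
Smallest exponent giving 1 is 5868.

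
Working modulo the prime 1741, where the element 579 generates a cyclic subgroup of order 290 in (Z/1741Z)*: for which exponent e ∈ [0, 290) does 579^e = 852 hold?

Baby-step giant-step with m = ceil(sqrt(290)) = 18.
Baby table (579^j mod 1741 for j=0..17):
  0:1  1:579  2:969  3:449  4:562  5:1572  6:1386  7:1634
  8:723  9:777  10:705  11:801  12:673  13:1424  14:1003  15:984
  16:429  17:1169
Giant step factor: 579^(-18) ≡ 853 (mod 1741).
Scan 852·853^i mod 1741 for i = 0, 1, …:
  i=0: 852   i=1: 759   i=2: 1516   i=3: 1326
  i=4: 1169
Match at i=4, j=17: e = 4·18 + 17 = 89.

89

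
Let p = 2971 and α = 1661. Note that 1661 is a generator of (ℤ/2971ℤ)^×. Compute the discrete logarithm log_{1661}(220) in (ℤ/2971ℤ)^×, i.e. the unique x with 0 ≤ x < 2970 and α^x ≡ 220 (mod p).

Baby-step giant-step with m = ceil(sqrt(2970)) = 55.
Baby table (1661^j mod 2971 for j=0..54):
  0:1  1:1661  2:1833  3:2309  4:2659  5:1693  6:1507  7:1545
  8:2272  9:622  10:2205  11:2233  12:1205  13:2022  14:1312  15:1489
  16:1357  17:1959  18:654  19:1879  20:1469  21:818  22:951  23:2010
  24:2177  25:290  26:388  27:2732  28:1135  29:1621  30:755  31:293
  32:2400  33:2289  34:2120  35:685  36:2863  37:1843  38:1093  39:192
  40:1015  41:1358  42:649  43:2487  44:1217  45:1157  46:2511  47:2458
  48:584  49:1478  50:912  51:2593  52:1994  53:2340  54:672
Giant step factor: 1661^(-55) ≡ 1193 (mod 2971).
Scan 220·1193^i mod 2971 for i = 0, 1, …:
  i=0: 220   i=1: 1012   i=2: 1090   i=3: 2043
  i=4: 1079   i=5: 804   i=6: 2510   i=7: 2633
  i=8: 822   i=9: 216     …   i=27: 2751
  i=28: 1959
Match at i=28, j=17: x = 28·55 + 17 = 1557.

1557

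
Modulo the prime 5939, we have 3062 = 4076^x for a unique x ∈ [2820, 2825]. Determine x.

2824

Compute 4076^2820 mod 5939 = 1723, then multiply by 4076 repeatedly:
  4076^2820=1723  4076^2821=3050  4076^2822=1473  4076^2823=5558  4076^2824=3062
Found 3062 at exponent 2824.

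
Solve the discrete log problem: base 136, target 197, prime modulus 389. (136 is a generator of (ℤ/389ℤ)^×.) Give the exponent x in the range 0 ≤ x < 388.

Baby-step giant-step with m = ceil(sqrt(388)) = 20.
Baby table (136^j mod 389 for j=0..19):
  0:1  1:136  2:213  3:182  4:245  5:255  6:59  7:244
  8:119  9:235  10:62  11:263  12:369  13:3  14:19  15:250
  16:157  17:346  18:376  19:177
Giant step factor: 136^(-20) ≡ 93 (mod 389).
Scan 197·93^i mod 389 for i = 0, 1, …:
  i=0: 197   i=1: 38   i=2: 33   i=3: 346
Match at i=3, j=17: x = 3·20 + 17 = 77.

77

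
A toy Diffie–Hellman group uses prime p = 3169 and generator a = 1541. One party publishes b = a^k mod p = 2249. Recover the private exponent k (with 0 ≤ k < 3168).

2346

Baby-step giant-step with m = ceil(sqrt(3168)) = 57.
Baby table (1541^j mod 3169 for j=0..56):
  0:1  1:1541  2:1100  3:2854  4:2611  5:2090  6:986  7:1475
  8:802  9:3141  10:1218  11:890  12:2482  13:2948  14:1691  15:913
  16:3066  17:2896  18:784  19:755  20:432  21:222  22:3019  23:187
  24:2957  25:2884  26:1306  27:231  28:1043  29:580  30:122  31:1031
  32:1102  33:2767  34:1642  35:1460  36:3039  37:2486  38:2774  39:2922
  40:2822  41:834  42:1749  43:1559  44:317  45:471  46:110  47:1553
  48:578  49:209  50:2000  51:1732  52:714  53:631  54:2657  55:89
  56:882
Giant step factor: 1541^(-57) ≡ 1692 (mod 3169).
Scan 2249·1692^i mod 3169 for i = 0, 1, …:
  i=0: 2249   i=1: 2508   i=2: 245   i=3: 2570
  i=4: 572   i=5: 1279   i=6: 2810   i=7: 1020
  i=8: 1904   i=9: 1864     …   i=40: 3154
  i=41: 3141
Match at i=41, j=9: k = 41·57 + 9 = 2346.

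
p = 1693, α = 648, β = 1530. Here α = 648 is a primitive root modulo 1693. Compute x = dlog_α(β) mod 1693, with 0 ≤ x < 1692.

1007

Baby-step giant-step with m = ceil(sqrt(1692)) = 42.
Baby table (648^j mod 1693 for j=0..41):
  0:1  1:648  2:40  3:525  4:1600  5:684  6:1359  7:272
  8:184  9:722  10:588  11:99  12:1511  13:574  14:1185  15:951
  16:1689  17:794  18:1533  19:1286  20:372  21:650  22:1336  23:605
  24:957  25:498  26:1034  27:1297  28:728  29:1090  30:339  31:1275
  32:16  33:210  34:640  35:1628  36:205  37:786  38:1428  39:966
  40:1251  41:1394
Giant step factor: 648^(-42) ≡ 693 (mod 1693).
Scan 1530·693^i mod 1693 for i = 0, 1, …:
  i=0: 1530   i=1: 472   i=2: 347   i=3: 65
  i=4: 1027   i=5: 651   i=6: 805   i=7: 868
  i=8: 509   i=9: 593     …   i=22: 774
  i=23: 1394
Match at i=23, j=41: x = 23·42 + 41 = 1007.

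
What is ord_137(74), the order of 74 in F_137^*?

17

The order of 74 must divide p − 1 = 136 = 2^3 · 17.
Divisors: 1, 2, 4, 8, 17, 34, 68, 136.
Check each in increasing order: 74^1 ≡ 74;  74^2 ≡ 133;  74^4 ≡ 16;  74^8 ≡ 119;  74^17 ≡ 1.
Smallest exponent giving 1 is 17.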